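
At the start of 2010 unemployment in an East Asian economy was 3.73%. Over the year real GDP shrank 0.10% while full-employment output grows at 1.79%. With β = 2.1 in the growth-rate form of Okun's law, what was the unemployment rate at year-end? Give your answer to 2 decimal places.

Growth-rate Okun's law: g_Y = g_Y* - β × Δu, so Δu = (g_Y* - g_Y)/β.
Δu = (1.79 + 0.1)/2.1 = 1.89/2.1 = 0.90 percentage points.
Year-end unemployment = 3.73 + 0.9 = 4.63%.

4.63%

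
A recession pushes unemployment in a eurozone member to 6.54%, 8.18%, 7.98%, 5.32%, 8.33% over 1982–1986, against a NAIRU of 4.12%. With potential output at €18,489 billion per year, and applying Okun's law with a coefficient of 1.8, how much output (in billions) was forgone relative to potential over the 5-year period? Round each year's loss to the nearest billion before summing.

Year 1982: gap = -1.8 × (6.54 - 4.12) = -4.356%, loss ≈ 18489 × 4.356/100 ≈ 805.
Year 1983: gap = -1.8 × (8.18 - 4.12) = -7.308%, loss ≈ 18489 × 7.308/100 ≈ 1351.
Year 1984: gap = -1.8 × (7.98 - 4.12) = -6.948%, loss ≈ 18489 × 6.948/100 ≈ 1285.
Year 1985: gap = -1.8 × (5.32 - 4.12) = -2.16%, loss ≈ 18489 × 2.16/100 ≈ 399.
Year 1986: gap = -1.8 × (8.33 - 4.12) = -7.578%, loss ≈ 18489 × 7.578/100 ≈ 1401.
Total lost output = 805 + 1351 + 1285 + 399 + 1401 = 5241 billion.

€5,241 billion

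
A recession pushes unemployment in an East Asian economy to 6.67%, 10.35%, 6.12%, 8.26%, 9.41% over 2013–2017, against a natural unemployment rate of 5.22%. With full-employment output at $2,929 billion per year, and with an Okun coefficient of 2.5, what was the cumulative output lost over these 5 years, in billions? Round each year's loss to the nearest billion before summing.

Year 2013: gap = -2.5 × (6.67 - 5.22) = -3.625%, loss ≈ 2929 × 3.625/100 ≈ 106.
Year 2014: gap = -2.5 × (10.35 - 5.22) = -12.825%, loss ≈ 2929 × 12.825/100 ≈ 376.
Year 2015: gap = -2.5 × (6.12 - 5.22) = -2.25%, loss ≈ 2929 × 2.25/100 ≈ 66.
Year 2016: gap = -2.5 × (8.26 - 5.22) = -7.6%, loss ≈ 2929 × 7.6/100 ≈ 223.
Year 2017: gap = -2.5 × (9.41 - 5.22) = -10.475%, loss ≈ 2929 × 10.475/100 ≈ 307.
Total lost output = 106 + 376 + 66 + 223 + 307 = 1078 billion.

$1,078 billion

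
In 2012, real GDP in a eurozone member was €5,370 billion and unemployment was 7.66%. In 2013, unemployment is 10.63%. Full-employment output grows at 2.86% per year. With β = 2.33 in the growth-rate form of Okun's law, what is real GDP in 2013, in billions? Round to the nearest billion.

Δu = 10.63 - 7.66 = 2.97 points.
Okun's law (growth form): g_Y = g_Y* - β × Δu = 2.86 - 2.33 × (2.97) = 2.86 - 6.9201 = -4.0601%.
Real GDP in the next year = 5370 × (1 - 4.0601/100) = 5370 × 0.959399 ≈ 5152 billion.

€5,152 billion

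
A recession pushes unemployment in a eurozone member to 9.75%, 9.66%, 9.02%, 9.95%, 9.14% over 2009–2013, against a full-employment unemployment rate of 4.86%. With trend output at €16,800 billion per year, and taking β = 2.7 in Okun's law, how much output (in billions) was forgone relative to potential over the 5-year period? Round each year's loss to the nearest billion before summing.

€10,532 billion

Year 2009: gap = -2.7 × (9.75 - 4.86) = -13.203%, loss ≈ 16800 × 13.203/100 ≈ 2218.
Year 2010: gap = -2.7 × (9.66 - 4.86) = -12.96%, loss ≈ 16800 × 12.96/100 ≈ 2177.
Year 2011: gap = -2.7 × (9.02 - 4.86) = -11.232%, loss ≈ 16800 × 11.232/100 ≈ 1887.
Year 2012: gap = -2.7 × (9.95 - 4.86) = -13.743%, loss ≈ 16800 × 13.743/100 ≈ 2309.
Year 2013: gap = -2.7 × (9.14 - 4.86) = -11.556%, loss ≈ 16800 × 11.556/100 ≈ 1941.
Total lost output = 2218 + 2177 + 1887 + 2309 + 1941 = 10532 billion.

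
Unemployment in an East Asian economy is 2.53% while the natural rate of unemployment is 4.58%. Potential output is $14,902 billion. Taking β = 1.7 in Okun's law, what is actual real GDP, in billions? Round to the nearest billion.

Unemployment gap = 2.53 - 4.58 = -2.05 points, so the output gap is -1.7 × (-2.05) = 3.485%.
Actual GDP = 14902 × (1 + 3.485/100) = 14902 × 1.03485 ≈ 15421 billion.

$15,421 billion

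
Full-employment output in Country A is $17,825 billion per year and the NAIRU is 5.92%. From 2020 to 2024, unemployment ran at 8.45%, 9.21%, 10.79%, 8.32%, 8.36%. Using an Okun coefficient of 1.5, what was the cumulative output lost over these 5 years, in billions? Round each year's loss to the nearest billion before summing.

$4,152 billion

Year 2020: gap = -1.5 × (8.45 - 5.92) = -3.795%, loss ≈ 17825 × 3.795/100 ≈ 676.
Year 2021: gap = -1.5 × (9.21 - 5.92) = -4.935%, loss ≈ 17825 × 4.935/100 ≈ 880.
Year 2022: gap = -1.5 × (10.79 - 5.92) = -7.305%, loss ≈ 17825 × 7.305/100 ≈ 1302.
Year 2023: gap = -1.5 × (8.32 - 5.92) = -3.6%, loss ≈ 17825 × 3.6/100 ≈ 642.
Year 2024: gap = -1.5 × (8.36 - 5.92) = -3.66%, loss ≈ 17825 × 3.66/100 ≈ 652.
Total lost output = 676 + 880 + 1302 + 642 + 652 = 4152 billion.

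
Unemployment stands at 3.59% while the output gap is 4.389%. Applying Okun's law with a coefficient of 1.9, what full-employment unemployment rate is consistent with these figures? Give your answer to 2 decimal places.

From Okun's law, u - u* = -(output gap)/β = -(4.389)/1.9 = -2.31 points.
So u* = 3.59 + 2.31 = 5.90%.

5.90%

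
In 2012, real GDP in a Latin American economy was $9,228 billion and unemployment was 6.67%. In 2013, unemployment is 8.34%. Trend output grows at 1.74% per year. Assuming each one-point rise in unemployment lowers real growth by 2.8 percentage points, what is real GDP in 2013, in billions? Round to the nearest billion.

$8,957 billion

Δu = 8.34 - 6.67 = 1.67 points.
Okun's law (growth form): g_Y = g_Y* - β × Δu = 1.74 - 2.8 × (1.67) = 1.74 - 4.676 = -2.936%.
Real GDP in the next year = 9228 × (1 - 2.936/100) = 9228 × 0.97064 ≈ 8957 billion.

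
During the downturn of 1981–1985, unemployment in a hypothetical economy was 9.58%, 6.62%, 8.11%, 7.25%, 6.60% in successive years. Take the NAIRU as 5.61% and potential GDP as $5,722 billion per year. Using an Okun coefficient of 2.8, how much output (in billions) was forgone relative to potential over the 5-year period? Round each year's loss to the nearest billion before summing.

$1,621 billion

Year 1981: gap = -2.8 × (9.58 - 5.61) = -11.116%, loss ≈ 5722 × 11.116/100 ≈ 636.
Year 1982: gap = -2.8 × (6.62 - 5.61) = -2.828%, loss ≈ 5722 × 2.828/100 ≈ 162.
Year 1983: gap = -2.8 × (8.11 - 5.61) = -7%, loss ≈ 5722 × 7/100 ≈ 401.
Year 1984: gap = -2.8 × (7.25 - 5.61) = -4.592%, loss ≈ 5722 × 4.592/100 ≈ 263.
Year 1985: gap = -2.8 × (6.6 - 5.61) = -2.772%, loss ≈ 5722 × 2.772/100 ≈ 159.
Total lost output = 636 + 162 + 401 + 263 + 159 = 1621 billion.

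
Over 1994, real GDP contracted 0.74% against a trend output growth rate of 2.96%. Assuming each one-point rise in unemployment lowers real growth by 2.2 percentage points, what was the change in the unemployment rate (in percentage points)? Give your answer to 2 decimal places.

1.68 percentage points

Growth-rate Okun's law: g_Y = g_Y* - β × Δu, so Δu = (g_Y* - g_Y)/β.
Δu = (2.96 + 0.74)/2.2 = 3.7/2.2 = 1.68 percentage points.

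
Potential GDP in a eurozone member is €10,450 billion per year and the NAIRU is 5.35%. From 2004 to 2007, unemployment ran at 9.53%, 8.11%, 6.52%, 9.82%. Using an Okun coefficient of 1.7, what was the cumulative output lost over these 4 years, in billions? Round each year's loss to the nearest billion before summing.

Year 2004: gap = -1.7 × (9.53 - 5.35) = -7.106%, loss ≈ 10450 × 7.106/100 ≈ 743.
Year 2005: gap = -1.7 × (8.11 - 5.35) = -4.692%, loss ≈ 10450 × 4.692/100 ≈ 490.
Year 2006: gap = -1.7 × (6.52 - 5.35) = -1.989%, loss ≈ 10450 × 1.989/100 ≈ 208.
Year 2007: gap = -1.7 × (9.82 - 5.35) = -7.599%, loss ≈ 10450 × 7.599/100 ≈ 794.
Total lost output = 743 + 490 + 208 + 794 = 2235 billion.

€2,235 billion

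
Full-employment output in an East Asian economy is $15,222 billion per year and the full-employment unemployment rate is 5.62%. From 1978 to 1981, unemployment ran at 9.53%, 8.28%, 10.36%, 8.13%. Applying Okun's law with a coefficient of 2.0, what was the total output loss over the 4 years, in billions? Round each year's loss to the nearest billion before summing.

Year 1978: gap = -2.0 × (9.53 - 5.62) = -7.82%, loss ≈ 15222 × 7.82/100 ≈ 1190.
Year 1979: gap = -2.0 × (8.28 - 5.62) = -5.32%, loss ≈ 15222 × 5.32/100 ≈ 810.
Year 1980: gap = -2.0 × (10.36 - 5.62) = -9.48%, loss ≈ 15222 × 9.48/100 ≈ 1443.
Year 1981: gap = -2.0 × (8.13 - 5.62) = -5.02%, loss ≈ 15222 × 5.02/100 ≈ 764.
Total lost output = 1190 + 810 + 1443 + 764 = 4207 billion.

$4,207 billion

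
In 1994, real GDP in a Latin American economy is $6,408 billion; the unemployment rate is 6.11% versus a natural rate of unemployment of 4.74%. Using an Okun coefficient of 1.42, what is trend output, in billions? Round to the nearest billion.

$6,535 billion

Unemployment gap = 6.11 - 4.74 = 1.37 points, so output gap = -1.42 × 1.37 = -1.9454%.
Since Y = Y* × (1 + gap/100), Y* = 6408/0.980546 ≈ 6535 billion.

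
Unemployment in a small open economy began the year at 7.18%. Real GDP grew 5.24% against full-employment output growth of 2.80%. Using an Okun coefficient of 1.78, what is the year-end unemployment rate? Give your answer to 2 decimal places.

5.81%

Growth-rate Okun's law: g_Y = g_Y* - β × Δu, so Δu = (g_Y* - g_Y)/β.
Δu = (2.8 - 5.24)/1.78 = -2.44/1.78 = -1.37 percentage points.
Year-end unemployment = 7.18 - 1.37 = 5.81%.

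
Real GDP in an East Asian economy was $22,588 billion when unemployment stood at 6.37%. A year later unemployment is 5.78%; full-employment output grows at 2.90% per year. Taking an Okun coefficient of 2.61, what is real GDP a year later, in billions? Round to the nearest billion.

Δu = 5.78 - 6.37 = -0.59 points.
Okun's law (growth form): g_Y = g_Y* - β × Δu = 2.90 - 2.61 × (-0.59) = 2.9 + 1.5399 = 4.4399%.
Real GDP in the next year = 22588 × (1 + 4.4399/100) = 22588 × 1.044399 ≈ 23591 billion.

$23,591 billion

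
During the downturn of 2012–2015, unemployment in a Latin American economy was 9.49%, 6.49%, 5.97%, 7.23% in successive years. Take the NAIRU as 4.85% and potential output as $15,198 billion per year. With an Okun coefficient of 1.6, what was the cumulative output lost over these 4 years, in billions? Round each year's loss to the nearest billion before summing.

Year 2012: gap = -1.6 × (9.49 - 4.85) = -7.424%, loss ≈ 15198 × 7.424/100 ≈ 1128.
Year 2013: gap = -1.6 × (6.49 - 4.85) = -2.624%, loss ≈ 15198 × 2.624/100 ≈ 399.
Year 2014: gap = -1.6 × (5.97 - 4.85) = -1.792%, loss ≈ 15198 × 1.792/100 ≈ 272.
Year 2015: gap = -1.6 × (7.23 - 4.85) = -3.808%, loss ≈ 15198 × 3.808/100 ≈ 579.
Total lost output = 1128 + 399 + 272 + 579 = 2378 billion.

$2,378 billion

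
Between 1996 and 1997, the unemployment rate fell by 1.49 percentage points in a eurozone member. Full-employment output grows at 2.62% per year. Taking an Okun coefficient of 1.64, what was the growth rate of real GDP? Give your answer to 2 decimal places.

5.06%

Growth-rate Okun's law: g_Y = g_Y* - β × Δu.
g_Y = 2.62 - 1.64 × (-1.49) = 2.62 + 2.4436 = 5.0636%, i.e. 5.06% to 2 d.p.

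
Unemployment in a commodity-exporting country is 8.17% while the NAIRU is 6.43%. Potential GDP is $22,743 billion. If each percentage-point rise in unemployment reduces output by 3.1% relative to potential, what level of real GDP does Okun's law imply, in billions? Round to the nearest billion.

Unemployment gap = 8.17 - 6.43 = 1.74 points, so the output gap is -3.1 × 1.74 = -5.394%.
Actual GDP = 22743 × (1 - 5.394/100) = 22743 × 0.94606 ≈ 21516 billion.

$21,516 billion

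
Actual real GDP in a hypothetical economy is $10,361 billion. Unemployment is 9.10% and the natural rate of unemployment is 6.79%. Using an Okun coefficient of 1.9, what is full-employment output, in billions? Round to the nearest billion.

$10,837 billion

Unemployment gap = 9.1 - 6.79 = 2.31 points, so output gap = -1.9 × 2.31 = -4.389%.
Since Y = Y* × (1 + gap/100), Y* = 10361/0.95611 ≈ 10837 billion.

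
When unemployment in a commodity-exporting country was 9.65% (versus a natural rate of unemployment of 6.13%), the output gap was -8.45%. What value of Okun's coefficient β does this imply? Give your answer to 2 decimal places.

Okun's law: output gap = -β × (u - u*).
-8.45 = -β × (9.65 - 6.13) = -β × 3.52, so β = 8.45/3.52 = 2.40.

β ≈ 2.40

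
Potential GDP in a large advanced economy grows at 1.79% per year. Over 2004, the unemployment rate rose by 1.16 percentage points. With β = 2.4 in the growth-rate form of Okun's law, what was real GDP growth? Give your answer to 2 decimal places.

Growth-rate Okun's law: g_Y = g_Y* - β × Δu.
g_Y = 1.79 - 2.4 × (1.16) = 1.79 - 2.784 = -0.994%, i.e. -0.99% to 2 d.p.

-0.99%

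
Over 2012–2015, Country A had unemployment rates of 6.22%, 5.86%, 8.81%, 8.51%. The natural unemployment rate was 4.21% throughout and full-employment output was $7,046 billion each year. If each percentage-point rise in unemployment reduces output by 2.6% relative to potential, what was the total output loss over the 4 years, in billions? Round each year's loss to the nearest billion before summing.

$2,301 billion

Year 2012: gap = -2.6 × (6.22 - 4.21) = -5.226%, loss ≈ 7046 × 5.226/100 ≈ 368.
Year 2013: gap = -2.6 × (5.86 - 4.21) = -4.29%, loss ≈ 7046 × 4.29/100 ≈ 302.
Year 2014: gap = -2.6 × (8.81 - 4.21) = -11.96%, loss ≈ 7046 × 11.96/100 ≈ 843.
Year 2015: gap = -2.6 × (8.51 - 4.21) = -11.18%, loss ≈ 7046 × 11.18/100 ≈ 788.
Total lost output = 368 + 302 + 843 + 788 = 2301 billion.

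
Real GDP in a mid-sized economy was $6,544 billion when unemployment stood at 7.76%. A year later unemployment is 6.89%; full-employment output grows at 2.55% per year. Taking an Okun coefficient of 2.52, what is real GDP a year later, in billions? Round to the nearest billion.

Δu = 6.89 - 7.76 = -0.87 points.
Okun's law (growth form): g_Y = g_Y* - β × Δu = 2.55 - 2.52 × (-0.87) = 2.55 + 2.1924 = 4.7424%.
Real GDP in the next year = 6544 × (1 + 4.7424/100) = 6544 × 1.047424 ≈ 6854 billion.

$6,854 billion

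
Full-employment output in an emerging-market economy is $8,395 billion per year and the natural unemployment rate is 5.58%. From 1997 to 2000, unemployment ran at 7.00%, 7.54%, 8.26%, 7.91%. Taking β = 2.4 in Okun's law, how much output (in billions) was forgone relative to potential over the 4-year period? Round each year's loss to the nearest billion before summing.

$1,690 billion

Year 1997: gap = -2.4 × (7 - 5.58) = -3.408%, loss ≈ 8395 × 3.408/100 ≈ 286.
Year 1998: gap = -2.4 × (7.54 - 5.58) = -4.704%, loss ≈ 8395 × 4.704/100 ≈ 395.
Year 1999: gap = -2.4 × (8.26 - 5.58) = -6.432%, loss ≈ 8395 × 6.432/100 ≈ 540.
Year 2000: gap = -2.4 × (7.91 - 5.58) = -5.592%, loss ≈ 8395 × 5.592/100 ≈ 469.
Total lost output = 286 + 395 + 540 + 469 = 1690 billion.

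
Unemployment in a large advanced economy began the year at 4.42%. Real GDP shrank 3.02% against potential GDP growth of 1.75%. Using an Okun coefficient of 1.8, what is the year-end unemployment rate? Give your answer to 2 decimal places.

7.07%

Growth-rate Okun's law: g_Y = g_Y* - β × Δu, so Δu = (g_Y* - g_Y)/β.
Δu = (1.75 + 3.02)/1.8 = 4.77/1.8 = 2.65 percentage points.
Year-end unemployment = 4.42 + 2.65 = 7.07%.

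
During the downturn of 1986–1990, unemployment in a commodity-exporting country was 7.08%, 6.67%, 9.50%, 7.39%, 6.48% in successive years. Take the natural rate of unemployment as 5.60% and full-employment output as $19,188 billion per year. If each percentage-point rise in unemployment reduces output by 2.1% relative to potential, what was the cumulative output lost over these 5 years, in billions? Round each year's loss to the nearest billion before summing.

$3,674 billion

Year 1986: gap = -2.1 × (7.08 - 5.6) = -3.108%, loss ≈ 19188 × 3.108/100 ≈ 596.
Year 1987: gap = -2.1 × (6.67 - 5.6) = -2.247%, loss ≈ 19188 × 2.247/100 ≈ 431.
Year 1988: gap = -2.1 × (9.5 - 5.6) = -8.19%, loss ≈ 19188 × 8.19/100 ≈ 1571.
Year 1989: gap = -2.1 × (7.39 - 5.6) = -3.759%, loss ≈ 19188 × 3.759/100 ≈ 721.
Year 1990: gap = -2.1 × (6.48 - 5.6) = -1.848%, loss ≈ 19188 × 1.848/100 ≈ 355.
Total lost output = 596 + 431 + 1571 + 721 + 355 = 3674 billion.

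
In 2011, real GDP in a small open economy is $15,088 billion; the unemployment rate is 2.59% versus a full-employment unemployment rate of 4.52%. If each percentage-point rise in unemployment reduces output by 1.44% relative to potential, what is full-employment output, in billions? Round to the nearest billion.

Unemployment gap = 2.59 - 4.52 = -1.93 points, so output gap = -1.44 × (-1.93) = 2.7792%.
Since Y = Y* × (1 + gap/100), Y* = 15088/1.027792 ≈ 14680 billion.

$14,680 billion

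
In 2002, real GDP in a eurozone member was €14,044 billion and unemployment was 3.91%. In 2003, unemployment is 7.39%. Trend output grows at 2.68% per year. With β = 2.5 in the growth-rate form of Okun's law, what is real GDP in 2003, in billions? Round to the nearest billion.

€13,199 billion

Δu = 7.39 - 3.91 = 3.48 points.
Okun's law (growth form): g_Y = g_Y* - β × Δu = 2.68 - 2.5 × (3.48) = 2.68 - 8.7 = -6.02%.
Real GDP in the next year = 14044 × (1 - 6.02/100) = 14044 × 0.9398 ≈ 13199 billion.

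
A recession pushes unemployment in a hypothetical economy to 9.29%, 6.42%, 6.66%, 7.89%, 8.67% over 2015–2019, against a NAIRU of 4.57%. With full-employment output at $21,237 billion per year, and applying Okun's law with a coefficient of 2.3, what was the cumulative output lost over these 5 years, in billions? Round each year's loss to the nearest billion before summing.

Year 2015: gap = -2.3 × (9.29 - 4.57) = -10.856%, loss ≈ 21237 × 10.856/100 ≈ 2305.
Year 2016: gap = -2.3 × (6.42 - 4.57) = -4.255%, loss ≈ 21237 × 4.255/100 ≈ 904.
Year 2017: gap = -2.3 × (6.66 - 4.57) = -4.807%, loss ≈ 21237 × 4.807/100 ≈ 1021.
Year 2018: gap = -2.3 × (7.89 - 4.57) = -7.636%, loss ≈ 21237 × 7.636/100 ≈ 1622.
Year 2019: gap = -2.3 × (8.67 - 4.57) = -9.43%, loss ≈ 21237 × 9.43/100 ≈ 2003.
Total lost output = 2305 + 904 + 1021 + 1622 + 2003 = 7855 billion.

$7,855 billion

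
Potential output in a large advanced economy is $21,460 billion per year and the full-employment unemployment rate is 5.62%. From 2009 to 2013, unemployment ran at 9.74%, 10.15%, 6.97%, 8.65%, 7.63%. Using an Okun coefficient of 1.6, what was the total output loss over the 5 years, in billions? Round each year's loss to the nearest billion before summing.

Year 2009: gap = -1.6 × (9.74 - 5.62) = -6.592%, loss ≈ 21460 × 6.592/100 ≈ 1415.
Year 2010: gap = -1.6 × (10.15 - 5.62) = -7.248%, loss ≈ 21460 × 7.248/100 ≈ 1555.
Year 2011: gap = -1.6 × (6.97 - 5.62) = -2.16%, loss ≈ 21460 × 2.16/100 ≈ 464.
Year 2012: gap = -1.6 × (8.65 - 5.62) = -4.848%, loss ≈ 21460 × 4.848/100 ≈ 1040.
Year 2013: gap = -1.6 × (7.63 - 5.62) = -3.216%, loss ≈ 21460 × 3.216/100 ≈ 690.
Total lost output = 1415 + 1555 + 464 + 1040 + 690 = 5164 billion.

$5,164 billion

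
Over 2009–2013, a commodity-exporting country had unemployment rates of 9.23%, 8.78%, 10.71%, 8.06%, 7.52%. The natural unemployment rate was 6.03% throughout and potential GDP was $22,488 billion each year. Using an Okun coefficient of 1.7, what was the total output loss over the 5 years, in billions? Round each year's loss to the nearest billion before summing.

$5,409 billion

Year 2009: gap = -1.7 × (9.23 - 6.03) = -5.44%, loss ≈ 22488 × 5.44/100 ≈ 1223.
Year 2010: gap = -1.7 × (8.78 - 6.03) = -4.675%, loss ≈ 22488 × 4.675/100 ≈ 1051.
Year 2011: gap = -1.7 × (10.71 - 6.03) = -7.956%, loss ≈ 22488 × 7.956/100 ≈ 1789.
Year 2012: gap = -1.7 × (8.06 - 6.03) = -3.451%, loss ≈ 22488 × 3.451/100 ≈ 776.
Year 2013: gap = -1.7 × (7.52 - 6.03) = -2.533%, loss ≈ 22488 × 2.533/100 ≈ 570.
Total lost output = 1223 + 1051 + 1789 + 776 + 570 = 5409 billion.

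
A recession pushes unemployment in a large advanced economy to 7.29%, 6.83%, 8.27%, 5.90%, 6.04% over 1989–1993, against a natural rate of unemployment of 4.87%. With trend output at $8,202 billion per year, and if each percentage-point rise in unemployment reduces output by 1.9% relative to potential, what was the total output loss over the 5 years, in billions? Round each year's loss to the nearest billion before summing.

$1,555 billion

Year 1989: gap = -1.9 × (7.29 - 4.87) = -4.598%, loss ≈ 8202 × 4.598/100 ≈ 377.
Year 1990: gap = -1.9 × (6.83 - 4.87) = -3.724%, loss ≈ 8202 × 3.724/100 ≈ 305.
Year 1991: gap = -1.9 × (8.27 - 4.87) = -6.46%, loss ≈ 8202 × 6.46/100 ≈ 530.
Year 1992: gap = -1.9 × (5.9 - 4.87) = -1.957%, loss ≈ 8202 × 1.957/100 ≈ 161.
Year 1993: gap = -1.9 × (6.04 - 4.87) = -2.223%, loss ≈ 8202 × 2.223/100 ≈ 182.
Total lost output = 377 + 305 + 530 + 161 + 182 = 1555 billion.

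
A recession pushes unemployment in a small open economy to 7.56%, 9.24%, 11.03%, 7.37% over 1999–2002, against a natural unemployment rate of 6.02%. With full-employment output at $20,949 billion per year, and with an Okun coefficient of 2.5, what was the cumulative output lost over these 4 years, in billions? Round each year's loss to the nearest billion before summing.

$5,824 billion

Year 1999: gap = -2.5 × (7.56 - 6.02) = -3.85%, loss ≈ 20949 × 3.85/100 ≈ 807.
Year 2000: gap = -2.5 × (9.24 - 6.02) = -8.05%, loss ≈ 20949 × 8.05/100 ≈ 1686.
Year 2001: gap = -2.5 × (11.03 - 6.02) = -12.525%, loss ≈ 20949 × 12.525/100 ≈ 2624.
Year 2002: gap = -2.5 × (7.37 - 6.02) = -3.375%, loss ≈ 20949 × 3.375/100 ≈ 707.
Total lost output = 807 + 1686 + 2624 + 707 = 5824 billion.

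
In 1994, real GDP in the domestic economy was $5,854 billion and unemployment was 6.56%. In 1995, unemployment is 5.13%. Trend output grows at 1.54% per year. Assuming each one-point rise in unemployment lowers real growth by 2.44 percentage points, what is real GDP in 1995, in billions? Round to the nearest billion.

$6,148 billion

Δu = 5.13 - 6.56 = -1.43 points.
Okun's law (growth form): g_Y = g_Y* - β × Δu = 1.54 - 2.44 × (-1.43) = 1.54 + 3.4892 = 5.0292%.
Real GDP in the next year = 5854 × (1 + 5.0292/100) = 5854 × 1.050292 ≈ 6148 billion.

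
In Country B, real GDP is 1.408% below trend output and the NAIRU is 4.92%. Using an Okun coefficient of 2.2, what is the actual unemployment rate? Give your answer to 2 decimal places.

5.56%

From Okun's law, u - u* = -(output gap)/β = -(-1.408)/2.2 = 0.64 points.
So u = 4.92 + 0.64 = 5.56%.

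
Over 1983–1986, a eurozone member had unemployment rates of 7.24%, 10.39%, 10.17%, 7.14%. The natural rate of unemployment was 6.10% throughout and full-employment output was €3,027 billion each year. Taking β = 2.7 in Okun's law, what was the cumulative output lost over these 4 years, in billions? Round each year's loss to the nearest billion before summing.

€862 billion

Year 1983: gap = -2.7 × (7.24 - 6.1) = -3.078%, loss ≈ 3027 × 3.078/100 ≈ 93.
Year 1984: gap = -2.7 × (10.39 - 6.1) = -11.583%, loss ≈ 3027 × 11.583/100 ≈ 351.
Year 1985: gap = -2.7 × (10.17 - 6.1) = -10.989%, loss ≈ 3027 × 10.989/100 ≈ 333.
Year 1986: gap = -2.7 × (7.14 - 6.1) = -2.808%, loss ≈ 3027 × 2.808/100 ≈ 85.
Total lost output = 93 + 351 + 333 + 85 = 862 billion.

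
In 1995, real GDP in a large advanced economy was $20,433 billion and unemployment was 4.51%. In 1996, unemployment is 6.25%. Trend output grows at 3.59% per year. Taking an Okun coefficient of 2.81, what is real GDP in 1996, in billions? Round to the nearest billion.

$20,167 billion

Δu = 6.25 - 4.51 = 1.74 points.
Okun's law (growth form): g_Y = g_Y* - β × Δu = 3.59 - 2.81 × (1.74) = 3.59 - 4.8894 = -1.2994%.
Real GDP in the next year = 20433 × (1 - 1.2994/100) = 20433 × 0.987006 ≈ 20167 billion.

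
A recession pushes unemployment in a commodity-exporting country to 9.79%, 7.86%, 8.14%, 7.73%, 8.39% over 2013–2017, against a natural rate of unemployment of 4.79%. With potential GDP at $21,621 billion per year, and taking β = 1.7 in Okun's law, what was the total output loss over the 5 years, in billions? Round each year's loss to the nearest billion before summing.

Year 2013: gap = -1.7 × (9.79 - 4.79) = -8.5%, loss ≈ 21621 × 8.5/100 ≈ 1838.
Year 2014: gap = -1.7 × (7.86 - 4.79) = -5.219%, loss ≈ 21621 × 5.219/100 ≈ 1128.
Year 2015: gap = -1.7 × (8.14 - 4.79) = -5.695%, loss ≈ 21621 × 5.695/100 ≈ 1231.
Year 2016: gap = -1.7 × (7.73 - 4.79) = -4.998%, loss ≈ 21621 × 4.998/100 ≈ 1081.
Year 2017: gap = -1.7 × (8.39 - 4.79) = -6.12%, loss ≈ 21621 × 6.12/100 ≈ 1323.
Total lost output = 1838 + 1128 + 1231 + 1081 + 1323 = 6601 billion.

$6,601 billion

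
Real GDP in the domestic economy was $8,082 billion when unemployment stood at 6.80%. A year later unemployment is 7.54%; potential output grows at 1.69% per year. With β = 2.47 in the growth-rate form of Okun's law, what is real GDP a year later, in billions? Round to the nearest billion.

$8,071 billion

Δu = 7.54 - 6.8 = 0.74 points.
Okun's law (growth form): g_Y = g_Y* - β × Δu = 1.69 - 2.47 × (0.74) = 1.69 - 1.8278 = -0.1378%.
Real GDP in the next year = 8082 × (1 - 0.1378/100) = 8082 × 0.998622 ≈ 8071 billion.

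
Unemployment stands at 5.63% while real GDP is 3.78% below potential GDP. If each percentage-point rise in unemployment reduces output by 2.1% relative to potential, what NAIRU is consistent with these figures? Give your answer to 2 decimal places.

From Okun's law, u - u* = -(output gap)/β = -(-3.78)/2.1 = 1.8 points.
So u* = 5.63 - 1.8 = 3.83%.

3.83%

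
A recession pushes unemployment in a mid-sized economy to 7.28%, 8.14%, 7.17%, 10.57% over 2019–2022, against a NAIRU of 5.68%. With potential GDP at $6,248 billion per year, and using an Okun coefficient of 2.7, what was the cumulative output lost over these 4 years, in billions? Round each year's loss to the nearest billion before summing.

Year 2019: gap = -2.7 × (7.28 - 5.68) = -4.32%, loss ≈ 6248 × 4.32/100 ≈ 270.
Year 2020: gap = -2.7 × (8.14 - 5.68) = -6.642%, loss ≈ 6248 × 6.642/100 ≈ 415.
Year 2021: gap = -2.7 × (7.17 - 5.68) = -4.023%, loss ≈ 6248 × 4.023/100 ≈ 251.
Year 2022: gap = -2.7 × (10.57 - 5.68) = -13.203%, loss ≈ 6248 × 13.203/100 ≈ 825.
Total lost output = 270 + 415 + 251 + 825 = 1761 billion.

$1,761 billion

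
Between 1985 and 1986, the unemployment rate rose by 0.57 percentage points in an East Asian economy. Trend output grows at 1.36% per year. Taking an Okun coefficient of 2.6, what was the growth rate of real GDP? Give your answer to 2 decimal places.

Growth-rate Okun's law: g_Y = g_Y* - β × Δu.
g_Y = 1.36 - 2.6 × (0.57) = 1.36 - 1.482 = -0.122%, i.e. -0.12% to 2 d.p.

-0.12%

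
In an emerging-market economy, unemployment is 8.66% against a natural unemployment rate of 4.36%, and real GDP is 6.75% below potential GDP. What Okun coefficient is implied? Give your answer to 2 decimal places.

β ≈ 1.57

Okun's law: output gap = -β × (u - u*).
-6.75 = -β × (8.66 - 4.36) = -β × 4.3, so β = 6.75/4.3 = 1.57.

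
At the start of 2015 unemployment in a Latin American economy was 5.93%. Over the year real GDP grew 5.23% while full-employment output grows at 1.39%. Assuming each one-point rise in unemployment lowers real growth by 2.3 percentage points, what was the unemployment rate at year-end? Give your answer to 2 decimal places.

Growth-rate Okun's law: g_Y = g_Y* - β × Δu, so Δu = (g_Y* - g_Y)/β.
Δu = (1.39 - 5.23)/2.3 = -3.84/2.3 = -1.67 percentage points.
Year-end unemployment = 5.93 - 1.67 = 4.26%.

4.26%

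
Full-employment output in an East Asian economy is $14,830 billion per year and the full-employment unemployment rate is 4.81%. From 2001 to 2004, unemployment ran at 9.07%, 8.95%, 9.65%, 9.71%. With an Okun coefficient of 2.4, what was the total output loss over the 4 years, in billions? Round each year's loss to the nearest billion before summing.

Year 2001: gap = -2.4 × (9.07 - 4.81) = -10.224%, loss ≈ 14830 × 10.224/100 ≈ 1516.
Year 2002: gap = -2.4 × (8.95 - 4.81) = -9.936%, loss ≈ 14830 × 9.936/100 ≈ 1474.
Year 2003: gap = -2.4 × (9.65 - 4.81) = -11.616%, loss ≈ 14830 × 11.616/100 ≈ 1723.
Year 2004: gap = -2.4 × (9.71 - 4.81) = -11.76%, loss ≈ 14830 × 11.76/100 ≈ 1744.
Total lost output = 1516 + 1474 + 1723 + 1744 = 6457 billion.

$6,457 billion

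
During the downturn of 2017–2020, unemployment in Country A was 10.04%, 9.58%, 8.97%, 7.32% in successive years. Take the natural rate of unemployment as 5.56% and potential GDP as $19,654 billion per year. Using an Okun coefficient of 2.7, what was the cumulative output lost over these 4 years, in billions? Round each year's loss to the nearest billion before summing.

$7,254 billion

Year 2017: gap = -2.7 × (10.04 - 5.56) = -12.096%, loss ≈ 19654 × 12.096/100 ≈ 2377.
Year 2018: gap = -2.7 × (9.58 - 5.56) = -10.854%, loss ≈ 19654 × 10.854/100 ≈ 2133.
Year 2019: gap = -2.7 × (8.97 - 5.56) = -9.207%, loss ≈ 19654 × 9.207/100 ≈ 1810.
Year 2020: gap = -2.7 × (7.32 - 5.56) = -4.752%, loss ≈ 19654 × 4.752/100 ≈ 934.
Total lost output = 2377 + 2133 + 1810 + 934 = 7254 billion.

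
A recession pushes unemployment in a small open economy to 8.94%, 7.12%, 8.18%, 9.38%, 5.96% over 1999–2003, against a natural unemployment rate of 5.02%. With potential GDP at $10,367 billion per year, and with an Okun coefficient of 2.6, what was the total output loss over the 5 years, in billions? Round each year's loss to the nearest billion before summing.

$3,903 billion

Year 1999: gap = -2.6 × (8.94 - 5.02) = -10.192%, loss ≈ 10367 × 10.192/100 ≈ 1057.
Year 2000: gap = -2.6 × (7.12 - 5.02) = -5.46%, loss ≈ 10367 × 5.46/100 ≈ 566.
Year 2001: gap = -2.6 × (8.18 - 5.02) = -8.216%, loss ≈ 10367 × 8.216/100 ≈ 852.
Year 2002: gap = -2.6 × (9.38 - 5.02) = -11.336%, loss ≈ 10367 × 11.336/100 ≈ 1175.
Year 2003: gap = -2.6 × (5.96 - 5.02) = -2.444%, loss ≈ 10367 × 2.444/100 ≈ 253.
Total lost output = 1057 + 566 + 852 + 1175 + 253 = 3903 billion.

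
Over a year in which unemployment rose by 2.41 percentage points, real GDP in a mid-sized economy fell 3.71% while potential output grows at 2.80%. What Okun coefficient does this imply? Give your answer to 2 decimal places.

β ≈ 2.70

Growth form: g_Y = g_Y* - β × Δu, so β = (g_Y* - g_Y)/Δu.
β = (2.8 + 3.71)/2.41 = 6.51/2.41 = 2.70.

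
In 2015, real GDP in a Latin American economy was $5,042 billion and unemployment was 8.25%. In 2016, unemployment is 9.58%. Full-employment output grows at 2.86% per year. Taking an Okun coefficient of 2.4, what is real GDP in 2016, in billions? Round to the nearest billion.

$5,025 billion

Δu = 9.58 - 8.25 = 1.33 points.
Okun's law (growth form): g_Y = g_Y* - β × Δu = 2.86 - 2.4 × (1.33) = 2.86 - 3.192 = -0.332%.
Real GDP in the next year = 5042 × (1 - 0.332/100) = 5042 × 0.99668 ≈ 5025 billion.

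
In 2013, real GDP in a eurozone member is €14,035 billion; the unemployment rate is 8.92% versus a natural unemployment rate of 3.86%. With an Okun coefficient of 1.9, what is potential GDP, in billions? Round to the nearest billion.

Unemployment gap = 8.92 - 3.86 = 5.06 points, so output gap = -1.9 × 5.06 = -9.614%.
Since Y = Y* × (1 + gap/100), Y* = 14035/0.90386 ≈ 15528 billion.

€15,528 billion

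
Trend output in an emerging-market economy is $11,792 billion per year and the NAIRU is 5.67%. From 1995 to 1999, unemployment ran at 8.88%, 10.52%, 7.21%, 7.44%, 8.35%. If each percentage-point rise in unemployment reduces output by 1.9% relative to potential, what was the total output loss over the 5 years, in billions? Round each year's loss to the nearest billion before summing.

Year 1995: gap = -1.9 × (8.88 - 5.67) = -6.099%, loss ≈ 11792 × 6.099/100 ≈ 719.
Year 1996: gap = -1.9 × (10.52 - 5.67) = -9.215%, loss ≈ 11792 × 9.215/100 ≈ 1087.
Year 1997: gap = -1.9 × (7.21 - 5.67) = -2.926%, loss ≈ 11792 × 2.926/100 ≈ 345.
Year 1998: gap = -1.9 × (7.44 - 5.67) = -3.363%, loss ≈ 11792 × 3.363/100 ≈ 397.
Year 1999: gap = -1.9 × (8.35 - 5.67) = -5.092%, loss ≈ 11792 × 5.092/100 ≈ 600.
Total lost output = 719 + 1087 + 345 + 397 + 600 = 3148 billion.

$3,148 billion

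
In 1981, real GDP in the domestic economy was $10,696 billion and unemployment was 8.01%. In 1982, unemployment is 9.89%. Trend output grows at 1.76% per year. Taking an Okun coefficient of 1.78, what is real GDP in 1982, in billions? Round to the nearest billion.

Δu = 9.89 - 8.01 = 1.88 points.
Okun's law (growth form): g_Y = g_Y* - β × Δu = 1.76 - 1.78 × (1.88) = 1.76 - 3.3464 = -1.5864%.
Real GDP in the next year = 10696 × (1 - 1.5864/100) = 10696 × 0.984136 ≈ 10526 billion.

$10,526 billion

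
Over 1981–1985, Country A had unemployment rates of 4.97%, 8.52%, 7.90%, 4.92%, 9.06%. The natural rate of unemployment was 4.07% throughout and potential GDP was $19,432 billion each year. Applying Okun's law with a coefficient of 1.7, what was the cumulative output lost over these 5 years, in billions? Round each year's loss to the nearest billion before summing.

$4,961 billion

Year 1981: gap = -1.7 × (4.97 - 4.07) = -1.53%, loss ≈ 19432 × 1.53/100 ≈ 297.
Year 1982: gap = -1.7 × (8.52 - 4.07) = -7.565%, loss ≈ 19432 × 7.565/100 ≈ 1470.
Year 1983: gap = -1.7 × (7.9 - 4.07) = -6.511%, loss ≈ 19432 × 6.511/100 ≈ 1265.
Year 1984: gap = -1.7 × (4.92 - 4.07) = -1.445%, loss ≈ 19432 × 1.445/100 ≈ 281.
Year 1985: gap = -1.7 × (9.06 - 4.07) = -8.483%, loss ≈ 19432 × 8.483/100 ≈ 1648.
Total lost output = 297 + 1470 + 1265 + 281 + 1648 = 4961 billion.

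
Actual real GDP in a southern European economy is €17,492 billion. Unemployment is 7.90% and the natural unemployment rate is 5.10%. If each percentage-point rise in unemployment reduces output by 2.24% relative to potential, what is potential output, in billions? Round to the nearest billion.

Unemployment gap = 7.9 - 5.1 = 2.8 points, so output gap = -2.24 × 2.8 = -6.272%.
Since Y = Y* × (1 + gap/100), Y* = 17492/0.93728 ≈ 18663 billion.

€18,663 billion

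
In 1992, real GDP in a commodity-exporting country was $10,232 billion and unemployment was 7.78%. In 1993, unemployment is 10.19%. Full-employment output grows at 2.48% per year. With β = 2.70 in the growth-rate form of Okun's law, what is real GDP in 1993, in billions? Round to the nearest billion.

Δu = 10.19 - 7.78 = 2.41 points.
Okun's law (growth form): g_Y = g_Y* - β × Δu = 2.48 - 2.70 × (2.41) = 2.48 - 6.507 = -4.027%.
Real GDP in the next year = 10232 × (1 - 4.027/100) = 10232 × 0.95973 ≈ 9820 billion.

$9,820 billion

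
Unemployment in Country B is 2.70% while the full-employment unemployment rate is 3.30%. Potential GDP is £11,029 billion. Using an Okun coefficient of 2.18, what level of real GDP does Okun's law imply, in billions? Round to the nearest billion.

Unemployment gap = 2.7 - 3.3 = -0.6 points, so the output gap is -2.18 × (-0.6) = 1.308%.
Actual GDP = 11029 × (1 + 1.308/100) = 11029 × 1.01308 ≈ 11173 billion.

£11,173 billion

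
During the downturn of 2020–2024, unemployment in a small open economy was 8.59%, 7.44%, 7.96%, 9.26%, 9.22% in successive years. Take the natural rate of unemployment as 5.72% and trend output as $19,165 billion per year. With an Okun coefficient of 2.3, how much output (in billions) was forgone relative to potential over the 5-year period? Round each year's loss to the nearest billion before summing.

Year 2020: gap = -2.3 × (8.59 - 5.72) = -6.601%, loss ≈ 19165 × 6.601/100 ≈ 1265.
Year 2021: gap = -2.3 × (7.44 - 5.72) = -3.956%, loss ≈ 19165 × 3.956/100 ≈ 758.
Year 2022: gap = -2.3 × (7.96 - 5.72) = -5.152%, loss ≈ 19165 × 5.152/100 ≈ 987.
Year 2023: gap = -2.3 × (9.26 - 5.72) = -8.142%, loss ≈ 19165 × 8.142/100 ≈ 1560.
Year 2024: gap = -2.3 × (9.22 - 5.72) = -8.05%, loss ≈ 19165 × 8.05/100 ≈ 1543.
Total lost output = 1265 + 758 + 987 + 1560 + 1543 = 6113 billion.

$6,113 billion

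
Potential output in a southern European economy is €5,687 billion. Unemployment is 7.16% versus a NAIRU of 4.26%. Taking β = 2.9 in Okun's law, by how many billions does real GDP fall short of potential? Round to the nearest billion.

€478 billion

Output gap = -2.9 × (7.16 - 4.26) = -2.9 × 2.9 = -8.41%.
Actual GDP ≈ 5687 × 0.9159 ≈ 5209 billion, so the shortfall is 5687 - 5209 = 478 billion.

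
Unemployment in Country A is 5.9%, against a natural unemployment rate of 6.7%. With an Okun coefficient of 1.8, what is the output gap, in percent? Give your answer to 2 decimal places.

The unemployment gap is 5.9 - 6.7 = -0.8 percentage points.
Okun's law gives an output gap of -1.8 × (-0.8) = 1.44%, i.e. 1.44% above potential.

1.44%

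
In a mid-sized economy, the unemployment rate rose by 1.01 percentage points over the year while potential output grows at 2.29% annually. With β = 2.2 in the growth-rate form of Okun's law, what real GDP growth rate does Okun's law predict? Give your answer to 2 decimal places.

0.07%

Growth-rate Okun's law: g_Y = g_Y* - β × Δu.
g_Y = 2.29 - 2.2 × (1.01) = 2.29 - 2.222 = 0.068%, i.e. 0.07% to 2 d.p.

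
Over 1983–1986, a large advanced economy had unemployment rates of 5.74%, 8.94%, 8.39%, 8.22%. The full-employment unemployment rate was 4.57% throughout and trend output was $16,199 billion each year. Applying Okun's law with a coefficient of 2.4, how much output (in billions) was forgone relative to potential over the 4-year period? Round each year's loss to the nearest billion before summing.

$5,058 billion

Year 1983: gap = -2.4 × (5.74 - 4.57) = -2.808%, loss ≈ 16199 × 2.808/100 ≈ 455.
Year 1984: gap = -2.4 × (8.94 - 4.57) = -10.488%, loss ≈ 16199 × 10.488/100 ≈ 1699.
Year 1985: gap = -2.4 × (8.39 - 4.57) = -9.168%, loss ≈ 16199 × 9.168/100 ≈ 1485.
Year 1986: gap = -2.4 × (8.22 - 4.57) = -8.76%, loss ≈ 16199 × 8.76/100 ≈ 1419.
Total lost output = 455 + 1699 + 1485 + 1419 = 5058 billion.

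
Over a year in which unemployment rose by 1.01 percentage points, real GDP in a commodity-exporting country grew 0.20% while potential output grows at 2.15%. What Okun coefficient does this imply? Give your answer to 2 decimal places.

Growth form: g_Y = g_Y* - β × Δu, so β = (g_Y* - g_Y)/Δu.
β = (2.15 - 0.2)/1.01 = 1.95/1.01 = 1.93.

β ≈ 1.93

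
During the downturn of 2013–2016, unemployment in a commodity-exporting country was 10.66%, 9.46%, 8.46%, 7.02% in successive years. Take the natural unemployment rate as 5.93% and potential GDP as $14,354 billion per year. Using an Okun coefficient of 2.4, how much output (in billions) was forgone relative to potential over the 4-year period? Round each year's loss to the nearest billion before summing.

Year 2013: gap = -2.4 × (10.66 - 5.93) = -11.352%, loss ≈ 14354 × 11.352/100 ≈ 1629.
Year 2014: gap = -2.4 × (9.46 - 5.93) = -8.472%, loss ≈ 14354 × 8.472/100 ≈ 1216.
Year 2015: gap = -2.4 × (8.46 - 5.93) = -6.072%, loss ≈ 14354 × 6.072/100 ≈ 872.
Year 2016: gap = -2.4 × (7.02 - 5.93) = -2.616%, loss ≈ 14354 × 2.616/100 ≈ 376.
Total lost output = 1629 + 1216 + 872 + 376 = 4093 billion.

$4,093 billion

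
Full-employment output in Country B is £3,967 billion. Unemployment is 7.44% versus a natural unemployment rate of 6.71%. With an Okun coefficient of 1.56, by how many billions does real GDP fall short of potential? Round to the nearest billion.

£45 billion

Output gap = -1.56 × (7.44 - 6.71) = -1.56 × 0.73 = -1.1388%.
Actual GDP ≈ 3967 × 0.988612 ≈ 3922 billion, so the shortfall is 3967 - 3922 = 45 billion.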